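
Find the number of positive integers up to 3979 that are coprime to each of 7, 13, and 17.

|div by 7|=568, |div by 13|=306, |div by 17|=234.
|div by 7&13|=43, |div by 7&17|=33, |div by 13&17|=18, |div by all|=2.
By inclusion-exclusion, divisible by at least one: 568+306+234-43-33-18+2 = 1016.
Not divisible by any: 3979 - 1016.

Final answer: 2963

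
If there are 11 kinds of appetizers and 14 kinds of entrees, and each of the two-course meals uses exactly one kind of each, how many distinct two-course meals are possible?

By the multiplication principle: 11 x 14.

Final answer: 154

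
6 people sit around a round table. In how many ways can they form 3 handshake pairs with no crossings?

This is counted by the nth Catalan number C_n. Here n = 6/2 = 3.
C_n = C(2n,n)/(n+1), so C_{3} = C(6,3)/4 = 20/4.

Final answer: C_{3} = 5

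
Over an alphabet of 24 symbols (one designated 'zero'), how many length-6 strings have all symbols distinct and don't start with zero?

The leading digit has 23 choices (anything but zero); the next has 23 (anything but the first), then 22, and so on, one fewer each time.
Total: 23 x 23 x 22 x 21 x 20 x 19.

Final answer: 92871240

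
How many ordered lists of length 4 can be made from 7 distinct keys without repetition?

P(7,4) = 7!/(7-4)! = 7!/3!.

Final answer: P(7,4) = 840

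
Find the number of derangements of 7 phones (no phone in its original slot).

Use the recurrence D(n) = (n-1)(D(n-1) + D(n-2)) with D(0)=1, D(1)=0.
D(2) = 1 x (0 + 1) = 1
D(3) = 2 x (1 + 0) = 2
D(4) = 3 x (2 + 1) = 9
D(5) = 4 x (9 + 2) = 44
D(6) = 5 x (44 + 9) = 265
D(7) = 6 x (D(6) + D(5)) = 6 x (265 + 44)

Final answer: D(7) = 1854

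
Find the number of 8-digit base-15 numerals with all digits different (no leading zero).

First digit: 14 (nonzero). Second: 14 (not first). Third: 13, etc.
Total: 14 x 14 x 13 x 12 x 11 x 10 x 9 x 8.

Final answer: 242161920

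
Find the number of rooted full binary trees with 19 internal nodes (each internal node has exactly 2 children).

This is a standard Catalan-number count: the answer is C_n. Here n = 19.
C_n = C(2n,n) - C(2n,n+1), so C_{19} = C(38,19) - C(38,20) = 35345263800 - 33578000610.

Final answer: C_{19} = 1767263190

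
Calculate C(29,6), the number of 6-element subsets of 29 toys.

C(29,6) = 29!/(6! x 23!).

Final answer: \binom{29}{6} = 475020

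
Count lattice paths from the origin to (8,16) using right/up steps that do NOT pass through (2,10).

Total paths to (8,16): C(24,16) = 735471.
Paths through (2,10): C(12,10) x C(12,6) = 60984.
Avoiding (2,10): 735471 - 60984.

Final answer: 674487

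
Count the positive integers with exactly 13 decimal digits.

The leading digit cannot be 0 (9 options); the other 12 digits can be anything (10 options each).
Total: 9 x 10^12.

Final answer: 9000000000000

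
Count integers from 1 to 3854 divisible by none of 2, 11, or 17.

|div by 2|=1927, |div by 11|=350, |div by 17|=226.
|div by 2&11|=175, |div by 2&17|=113, |div by 11&17|=20, |div by all|=10.
By inclusion-exclusion, divisible by at least one: 1927+350+226-175-113-20+10 = 2205.
Not divisible by any: 3854 - 2205.

Final answer: 1649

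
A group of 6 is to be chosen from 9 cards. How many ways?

C(9,6) = 9!/(6! x (9-6)!).

Final answer: C(9,6) = 84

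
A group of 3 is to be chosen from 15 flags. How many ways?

C(15,3) = 15!/(3! x (15-3)!).

Final answer: C(15,3) = 455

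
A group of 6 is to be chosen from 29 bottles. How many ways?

C(29,6) = 29!/(6! x 23!).

Final answer: \binom{29}{6} = 475020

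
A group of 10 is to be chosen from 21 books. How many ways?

C(21,10) = 21!/(10! x 11!).

Final answer: \binom{21}{10} = 352716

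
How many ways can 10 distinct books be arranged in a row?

The number of ways to arrange 10 distinct objects is 10!.

Final answer: 10! = 3628800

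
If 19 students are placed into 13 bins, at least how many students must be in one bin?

By the pigeonhole principle: ceiling(19/13).

Final answer: 2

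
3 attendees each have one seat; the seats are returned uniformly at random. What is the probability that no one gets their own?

Derangements satisfy D(n) = (n-1)(D(n-1) + D(n-2)), starting from D(0)=1, D(1)=0.
Building up: D(2)=1, D(3)=2.
Total arrangements: 3! = 6.
Probability = D(3)/3! = 1/3.

Final answer: D(3)/3! = 2/6 = 0.333333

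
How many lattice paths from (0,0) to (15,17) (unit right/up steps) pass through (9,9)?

Paths (0,0)->(9,9): C(18,9) = 48620.
Paths (9,9)->(15,17): C(14,8) = 3003.
By multiplication principle: 48620 x 3003.

Final answer: 146005860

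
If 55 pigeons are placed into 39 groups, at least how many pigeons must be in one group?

By the pigeonhole principle: ceiling(55/39).

Final answer: 2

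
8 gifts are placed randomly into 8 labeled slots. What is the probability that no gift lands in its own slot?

Derangements satisfy D(n) = (n-1)(D(n-1) + D(n-2)), starting from D(0)=1, D(1)=0.
Building up: D(2)=1, D(3)=2, D(4)=9, D(5)=44, D(6)=265, D(7)=1854, D(8)=14833.
Total arrangements: 8! = 40320.
Probability = D(8)/8! = 2119/5760.

Final answer: D(8)/8! = 14833/40320 = 0.367882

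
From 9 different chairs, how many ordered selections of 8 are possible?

P(9,8) = 9!/(9-8)! = 9!/1!.

Final answer: P(9,8) = 362880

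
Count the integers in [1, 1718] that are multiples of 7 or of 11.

Multiples of 7: 245. Multiples of 11: 156. Of both (lcm=77): 22.
By inclusion-exclusion: 245 + 156 - 22.

Final answer: 379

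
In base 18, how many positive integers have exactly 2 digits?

Leading digit: 17 options (nonzero). Other 1 digit(s): 18 options each.
Total: 17 x 18^1.

Final answer: 306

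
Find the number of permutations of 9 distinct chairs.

The number of ways to arrange 9 distinct objects is 9!.

Final answer: 9! = 362880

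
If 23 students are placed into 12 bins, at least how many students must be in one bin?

By the pigeonhole principle: ceiling(23/12).

Final answer: 2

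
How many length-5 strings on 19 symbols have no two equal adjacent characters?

Let g(n) count such strings. g(1) = 19, and each valid string of length n-1 extends in 18 ways (any symbol but the last), so g(n) = 18 g(n-1).
Total: g(5) = 19 x 18^4.

Final answer: 19 x 18^{4} = 1994544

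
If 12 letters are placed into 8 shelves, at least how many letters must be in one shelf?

By the pigeonhole principle: ceiling(12/8).

Final answer: 2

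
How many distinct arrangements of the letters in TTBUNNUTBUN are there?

Letters (B:2, N:3, T:3, U:3). Total letters: 11.
Permutations = 11!/(3! x 3! x 3! x 2!).

Final answer: 92400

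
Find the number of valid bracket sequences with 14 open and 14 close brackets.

This is a standard Catalan-number count: the answer is C_n. Here n = 14 (pairs).
C_n = (2n)!/(n!(n+1)!), so C_{14} = 28!/(14! x 15!) = C(28,14)/15 = 40116600/15.

Final answer: C_{14} = 2674440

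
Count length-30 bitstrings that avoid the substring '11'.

Classify by the final bit: ...0 gives a(n-1) strings, ...01 gives a(n-2) strings. Thus a(n) = a(n-1) + a(n-2) with a(1)=2, a(2)=3.
Iterating the recurrence: a(1)=2, a(2)=3, a(3)=5, a(4)=8, a(5)=13, a(6)=21, a(7)=34, a(8)=55, a(9)=89, a(10)=144, a(11)=233, a(12)=377, a(13)=610, a(14)=987, a(15)=1597, a(16)=2584, a(17)=4181, a(18)=6765, a(19)=10946, a(20)=17711, a(21)=28657, a(22)=46368, a(23)=75025, a(24)=121393, a(25)=196418, a(26)=317811, a(27)=514229, a(28)=832040, a(29)=1346269, a(30)=2178309.

Final answer: 2178309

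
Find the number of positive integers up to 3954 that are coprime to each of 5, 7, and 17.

|div by 5|=790, |div by 7|=564, |div by 17|=232.
|div by 5&7|=112, |div by 5&17|=46, |div by 7&17|=33, |div by all|=6.
By inclusion-exclusion, divisible by at least one: 790+564+232-112-46-33+6 = 1401.
Not divisible by any: 3954 - 1401.

Final answer: 2553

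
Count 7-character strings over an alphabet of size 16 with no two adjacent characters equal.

Let g(n) count such strings. g(1) = 16, and each valid string of length n-1 extends in 15 ways (any symbol but the last), so g(n) = 15 g(n-1).
Total: g(7) = 16 x 15^6.

Final answer: 16 x 15^{6} = 182250000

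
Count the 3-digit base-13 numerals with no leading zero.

In base 13, the leading digit has 12 choices (1..12); each of the remaining 2 digits has 13 choices.
Total: 12 x 13^2.

Final answer: 2028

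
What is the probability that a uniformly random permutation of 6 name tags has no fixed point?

Use the recurrence D(n) = (n-1)(D(n-1) + D(n-2)) with D(0)=1, D(1)=0.
Building up: D(2)=1, D(3)=2, D(4)=9, D(5)=44, D(6)=265.
Total arrangements: 6! = 720.
Probability = D(6)/6! = 53/144.

Final answer: D(6)/6! = 265/720 = 0.368056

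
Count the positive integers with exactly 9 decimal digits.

The leading digit cannot be 0 (9 options); the other 8 digits can be anything (10 options each).
Total: 9 x 10^8.

Final answer: 900000000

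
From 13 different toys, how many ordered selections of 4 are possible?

P(13,4) = 13!/(13-4)! = 13!/9!.

Final answer: P(13,4) = 17160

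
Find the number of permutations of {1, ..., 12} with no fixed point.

Use the recurrence D(n) = (n-1)(D(n-1) + D(n-2)) with D(0)=1, D(1)=0.
D(2) = 1 x (0 + 1) = 1
D(3) = 2 x (1 + 0) = 2
D(4) = 3 x (2 + 1) = 9
D(5) = 4 x (9 + 2) = 44
D(6) = 5 x (44 + 9) = 265
D(7) = 6 x (265 + 44) = 1854
D(8) = 7 x (1854 + 265) = 14833
D(9) = 8 x (14833 + 1854) = 133496
D(10) = 9 x (133496 + 14833) = 1334961
D(11) = 10 x (1334961 + 133496) = 14684570
D(12) = 11 x (D(11) + D(10)) = 11 x (14684570 + 1334961)

Final answer: D(12) = 176214841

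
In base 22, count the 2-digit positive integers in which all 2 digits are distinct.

The leading digit has 21 choices (anything but zero); the next has 21 (anything but the first), then 20, and so on, one fewer each time.
Total: 21 x 21.

Final answer: 441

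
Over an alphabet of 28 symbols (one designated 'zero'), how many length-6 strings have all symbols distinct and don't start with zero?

The leading digit has 27 choices (anything but zero); the next has 27 (anything but the first), then 26, and so on, one fewer each time.
Total: 27 x 27 x 26 x 25 x 24 x 23.

Final answer: 261565200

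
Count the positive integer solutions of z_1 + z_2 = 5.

Substitute z'_i = z_i - 1 (so z'_i >= 0). Then sum z'_i = 5 - 2 = 3.
Stars and bars: C(3+2-1, 2-1) = C(4,1).

Final answer: C(4,1) = 4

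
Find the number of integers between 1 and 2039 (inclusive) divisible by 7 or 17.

Multiples of 7: 291. Multiples of 17: 119. Of both (lcm=119): 17.
By inclusion-exclusion: 291 + 119 - 17.

Final answer: 393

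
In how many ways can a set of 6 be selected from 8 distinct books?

C(8,6) = 8!/(6! x (8-6)!).

Final answer: C(8,6) = 28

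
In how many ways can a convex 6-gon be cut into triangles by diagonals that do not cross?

This is a standard Catalan-number count: the answer is C_n. Here n = 6 - 2 = 4.
C_n = C(2n,n)/(n+1), so C_{4} = C(8,4)/5 = 70/5.

Final answer: C_{4} = 14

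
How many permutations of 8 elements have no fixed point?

Derangements satisfy D(n) = (n-1)(D(n-1) + D(n-2)), starting from D(0)=1, D(1)=0.
D(2) = 1 x (0 + 1) = 1
D(3) = 2 x (1 + 0) = 2
D(4) = 3 x (2 + 1) = 9
D(5) = 4 x (9 + 2) = 44
D(6) = 5 x (44 + 9) = 265
D(7) = 6 x (265 + 44) = 1854
D(8) = 7 x (D(7) + D(6)) = 7 x (1854 + 265)

Final answer: D(8) = 14833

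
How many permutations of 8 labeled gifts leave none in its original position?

Derangements satisfy D(n) = (n-1)(D(n-1) + D(n-2)), starting from D(0)=1, D(1)=0.
D(2) = 1 x (0 + 1) = 1
D(3) = 2 x (1 + 0) = 2
D(4) = 3 x (2 + 1) = 9
D(5) = 4 x (9 + 2) = 44
D(6) = 5 x (44 + 9) = 265
D(7) = 6 x (265 + 44) = 1854
D(8) = 7 x (D(7) + D(6)) = 7 x (1854 + 265)

Final answer: D(8) = 14833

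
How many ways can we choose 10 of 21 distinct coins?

C(21,10) = 21!/(10! x 11!).

Final answer: \binom{21}{10} = 352716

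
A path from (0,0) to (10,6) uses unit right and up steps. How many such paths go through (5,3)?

Paths (0,0)->(5,3): C(8,3) = 56.
Paths (5,3)->(10,6): C(8,3) = 56.
By multiplication principle: 56 x 56.

Final answer: 3136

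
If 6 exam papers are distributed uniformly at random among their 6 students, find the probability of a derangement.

Derangements satisfy D(n) = (n-1)(D(n-1) + D(n-2)), starting from D(0)=1, D(1)=0.
Building up: D(2)=1, D(3)=2, D(4)=9, D(5)=44, D(6)=265.
Total arrangements: 6! = 720.
Probability = D(6)/6! = 53/144.

Final answer: D(6)/6! = 265/720 = 0.368056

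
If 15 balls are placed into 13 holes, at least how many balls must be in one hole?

By the pigeonhole principle: ceiling(15/13).

Final answer: 2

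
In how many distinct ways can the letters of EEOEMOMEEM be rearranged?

Letters (E:5, M:3, O:2). Total letters: 10.
Permutations = 10!/(5! x 3! x 2!).

Final answer: 2520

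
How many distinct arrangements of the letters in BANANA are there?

Letters (A:3, B:1, N:2). Total letters: 6.
Permutations = 6!/(3! x 2!).

Final answer: 60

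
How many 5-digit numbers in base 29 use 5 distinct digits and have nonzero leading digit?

The leading digit has 28 choices (anything but zero); the next has 28 (anything but the first), then 27, and so on, one fewer each time.
Total: 28 x 28 x 27 x 26 x 25.

Final answer: 13759200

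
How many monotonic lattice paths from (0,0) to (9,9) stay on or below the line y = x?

Total monotonic paths to (9,9): C(18,9) = 48620.
Paths that cross above y=x (reflection bijection): C(18,10) = 43758.
Valid Dyck paths: 48620 - 43758.
(Check: C(18,9) - C(18,10) = C(18,9)/10, the Catalan number C_{9}.)

Final answer: C_{9} = 4862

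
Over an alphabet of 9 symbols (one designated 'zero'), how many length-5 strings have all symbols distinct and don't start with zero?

First digit: 8 (nonzero). Second: 8 (not first). Third: 7, etc.
Total: 8 x 8 x 7 x 6 x 5.

Final answer: 13440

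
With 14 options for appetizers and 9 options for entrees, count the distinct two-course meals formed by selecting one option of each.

By the multiplication principle: 14 x 9.

Final answer: 126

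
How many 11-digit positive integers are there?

These are the integers in [10^10, 10^11), so the count is 10^11 - 10^10 = 9 x 10^10.

Final answer: 90000000000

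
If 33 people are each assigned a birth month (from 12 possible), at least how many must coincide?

There are 12 possible values for birth month. With 33 people and 12 categories, by pigeonhole: ceiling(33/12).

Final answer: 3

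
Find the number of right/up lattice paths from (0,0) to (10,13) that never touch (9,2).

Total paths to (10,13): C(23,13) = 1144066.
Paths through (9,2): C(11,2) x C(12,11) = 660.
Avoiding (9,2): 1144066 - 660.

Final answer: 1143406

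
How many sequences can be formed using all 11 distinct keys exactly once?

The number of ways to arrange 11 distinct objects is 11!.

Final answer: 11! = 39916800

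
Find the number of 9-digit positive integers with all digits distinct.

First digit: 9 (not 0). Second: 9 (not first). Third: 8, etc.
Total: 9 x 9 x 8 x 7 x 6 x 5 x 4 x 3 x 2.

Final answer: 3265920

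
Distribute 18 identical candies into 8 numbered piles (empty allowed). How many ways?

Stars and bars: C(n+k-1, k-1) = C(25,7).

Final answer: C(25,7) = 480700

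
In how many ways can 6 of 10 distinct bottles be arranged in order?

P(10,6) = 10!/(10-6)! = 10!/4!.

Final answer: P(10,6) = 151200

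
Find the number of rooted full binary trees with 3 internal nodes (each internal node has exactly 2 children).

This is a standard Catalan-number count: the answer is C_n. Here n = 3.
C_n = C(2n,n)/(n+1), so C_{3} = C(6,3)/4 = 20/4.

Final answer: C_{3} = 5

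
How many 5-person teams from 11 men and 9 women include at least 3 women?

Sum over valid woman counts:
C(9,3)C(11,2) = 4620
C(9,4)C(11,1) = 1386
C(9,5)C(11,0) = 126
Total: 4620 + 1386 + 126.

Final answer: 6132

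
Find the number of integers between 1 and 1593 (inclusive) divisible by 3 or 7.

Multiples of 3: 531. Multiples of 7: 227. Of both (lcm=21): 75.
By inclusion-exclusion: 531 + 227 - 75.

Final answer: 683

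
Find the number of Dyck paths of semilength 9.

Total monotonic paths to (9,9): C(18,9) = 48620.
By the reflection principle, paths that go above the diagonal number C(18,10) = 43758.
Valid Dyck paths: 48620 - 43758.
(Check: C(18,9) - C(18,10) = C(18,9)/10, the Catalan number C_{9}.)

Final answer: C_{9} = 4862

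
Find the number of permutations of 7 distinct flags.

The number of ways to arrange 7 distinct objects is 7!.

Final answer: 7! = 5040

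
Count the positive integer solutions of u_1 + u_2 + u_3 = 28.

Substitute u'_i = u_i - 1 (so u'_i >= 0). Then sum u'_i = 28 - 3 = 25.
Stars and bars: C(25+3-1, 3-1) = C(27,2).

Final answer: C(27,2) = 351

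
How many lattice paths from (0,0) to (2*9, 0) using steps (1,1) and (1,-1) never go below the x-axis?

Total monotonic paths to (9,9): C(18,9) = 48620.
Paths that cross above y=x (reflection bijection): C(18,10) = 43758.
Valid Dyck paths: 48620 - 43758.
(Check: C(18,9) - C(18,10) = C(18,9)/10, the Catalan number C_{9}.)

Final answer: C_{9} = 4862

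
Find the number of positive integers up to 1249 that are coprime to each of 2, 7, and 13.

|div by 2|=624, |div by 7|=178, |div by 13|=96.
|div by 2&7|=89, |div by 2&13|=48, |div by 7&13|=13, |div by all|=6.
By inclusion-exclusion, divisible by at least one: 624+178+96-89-48-13+6 = 754.
Not divisible by any: 1249 - 754.

Final answer: 495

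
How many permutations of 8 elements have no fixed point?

Derangements satisfy D(n) = (n-1)(D(n-1) + D(n-2)), starting from D(0)=1, D(1)=0.
Building up: D(2)=1, D(3)=2, D(4)=9, D(5)=44, D(6)=265, D(7)=1854.
D(8) = 7 x (D(7) + D(6)) = 7 x (1854 + 265).

Final answer: D(8) = 14833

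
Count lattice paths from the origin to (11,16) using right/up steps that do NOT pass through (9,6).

Total paths to (11,16): C(27,16) = 13037895.
Paths through (9,6): C(15,6) x C(12,10) = 330330.
Avoiding (9,6): 13037895 - 330330.

Final answer: 12707565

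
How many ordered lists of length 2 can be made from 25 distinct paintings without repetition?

P(25,2) = 25!/(25-2)! = 25!/23!.

Final answer: P(25,2) = 600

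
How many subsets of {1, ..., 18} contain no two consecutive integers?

Let a(n) count such subsets of {1, ..., n}. Either n is excluded (a(n-1) ways) or n is included, forcing n-1 out (a(n-2) ways), so a(n) = a(n-1) + a(n-2) with a(1)=2, a(2)=3.
Building up term by term: a(1)=2, a(2)=3, a(3)=5, a(4)=8, a(5)=13, a(6)=21, a(7)=34, a(8)=55, a(9)=89, a(10)=144, a(11)=233, a(12)=377, a(13)=610, a(14)=987, a(15)=1597, a(16)=2584, a(17)=4181, a(18)=6765.

Final answer: 6765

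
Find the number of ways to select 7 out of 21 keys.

C(21,7) = 21!/(7! x (21-7)!).

Final answer: C(21,7) = 116280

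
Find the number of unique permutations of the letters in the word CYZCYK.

Letters (C:2, K:1, Y:2, Z:1). Total letters: 6.
Permutations = 6!/(2! x 2!).

Final answer: 180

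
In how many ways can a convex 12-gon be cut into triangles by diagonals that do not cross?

The structures are counted by the Catalan number C_n. Here n = 12 - 2 = 10.
Using C_0 = 1 and C_(k+1) = C_k x 2(2k+1)/(k+2), build up term by term: C_1=1, C_2=2, C_3=5, C_4=14, C_5=42, C_6=132, C_7=429, C_8=1430, C_9=4862, C_10=16796.

Final answer: C_{10} = 16796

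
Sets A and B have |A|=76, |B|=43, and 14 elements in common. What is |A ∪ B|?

|A union B| = |A| + |B| - |A intersect B| = 76 + 43 - 14.

Final answer: 105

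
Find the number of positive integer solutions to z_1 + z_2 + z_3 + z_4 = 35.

Substitute z'_i = z_i - 1 (so z'_i >= 0). Then sum z'_i = 35 - 4 = 31.
Stars and bars: C(31+4-1, 4-1) = C(34,3).

Final answer: C(34,3) = 5984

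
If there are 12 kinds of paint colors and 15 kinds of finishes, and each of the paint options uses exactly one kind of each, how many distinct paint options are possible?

By the multiplication principle: 12 x 15.

Final answer: 180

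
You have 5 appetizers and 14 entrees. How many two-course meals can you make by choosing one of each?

By the multiplication principle: 5 x 14.

Final answer: 70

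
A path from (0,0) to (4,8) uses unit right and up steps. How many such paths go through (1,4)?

Paths (0,0)->(1,4): C(5,4) = 5.
Paths (1,4)->(4,8): C(7,4) = 35.
By multiplication principle: 5 x 35.

Final answer: 175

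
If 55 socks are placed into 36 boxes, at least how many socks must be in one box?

By the pigeonhole principle: ceiling(55/36).

Final answer: 2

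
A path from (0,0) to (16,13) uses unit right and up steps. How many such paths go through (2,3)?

Paths (0,0)->(2,3): C(5,3) = 10.
Paths (2,3)->(16,13): C(24,10) = 1961256.
By multiplication principle: 10 x 1961256.

Final answer: 19612560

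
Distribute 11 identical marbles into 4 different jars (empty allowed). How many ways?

Stars and bars: C(n+k-1, k-1) = C(14,3).

Final answer: C(14,3) = 364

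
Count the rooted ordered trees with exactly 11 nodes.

The structures are counted by the Catalan number C_n. Here n = 11 - 1 = 10.
C_n = C(2n,n)/(n+1), so C_{10} = C(20,10)/11 = 184756/11.

Final answer: C_{10} = 16796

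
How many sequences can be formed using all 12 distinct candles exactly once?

The number of ways to arrange 12 distinct objects is 12!.

Final answer: 12! = 479001600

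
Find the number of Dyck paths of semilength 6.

Total monotonic paths to (6,6): C(12,6) = 924.
Paths that cross above y=x (reflection bijection): C(12,7) = 792.
Valid Dyck paths: 924 - 792.
(Check: C(12,6) - C(12,7) = C(12,6)/7, the Catalan number C_{6}.)

Final answer: C_{6} = 132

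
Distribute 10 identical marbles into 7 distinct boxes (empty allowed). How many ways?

Stars and bars: C(n+k-1, k-1) = C(16,6).

Final answer: C(16,6) = 8008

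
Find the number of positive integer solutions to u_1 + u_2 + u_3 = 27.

Substitute u'_i = u_i - 1 (so u'_i >= 0). Then sum u'_i = 27 - 3 = 24.
Stars and bars: C(24+3-1, 3-1) = C(26,2).

Final answer: C(26,2) = 325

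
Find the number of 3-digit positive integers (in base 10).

These are the integers in [10^2, 10^3), so the count is 10^3 - 10^2 = 9 x 10^2.

Final answer: 900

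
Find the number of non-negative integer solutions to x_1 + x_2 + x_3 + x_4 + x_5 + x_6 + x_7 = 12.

Stars and bars with 12 stars and 6 bars:
C(12+7-1, 7-1) = C(18,6).

Final answer: C(18,6) = 18564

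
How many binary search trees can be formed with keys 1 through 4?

This is a standard Catalan-number count: the answer is C_n. Here n = 4.
C_n = (2n)!/(n!(n+1)!), so C_{4} = 8!/(4! x 5!) = C(8,4)/5 = 70/5.

Final answer: C_{4} = 14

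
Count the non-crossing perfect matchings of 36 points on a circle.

This is a standard Catalan-number count: the answer is C_n. Here n = 36/2 = 18.
C_n = C(2n,n) - C(2n,n+1), so C_{18} = C(36,18) - C(36,19) = 9075135300 - 8597496600.

Final answer: C_{18} = 477638700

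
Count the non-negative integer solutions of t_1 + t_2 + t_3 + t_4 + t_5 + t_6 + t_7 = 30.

Stars and bars with 30 stars and 6 bars:
C(30+7-1, 7-1) = C(36,6).

Final answer: C(36,6) = 1947792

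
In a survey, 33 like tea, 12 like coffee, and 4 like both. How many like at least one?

|A union B| = |A| + |B| - |A intersect B| = 33 + 12 - 4.

Final answer: 41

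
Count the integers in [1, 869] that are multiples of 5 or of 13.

Multiples of 5: 173. Multiples of 13: 66. Of both (lcm=65): 13.
By inclusion-exclusion: 173 + 66 - 13.

Final answer: 226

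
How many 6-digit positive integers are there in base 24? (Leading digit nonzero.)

These are the integers in [24^5, 24^6), so the count is 24^6 - 24^5 = 23 x 24^5.

Final answer: 183140352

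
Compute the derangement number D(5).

Derangements satisfy D(n) = (n-1)(D(n-1) + D(n-2)), starting from D(0)=1, D(1)=0.
D(2) = 1 x (0 + 1) = 1
D(3) = 2 x (1 + 0) = 2
D(4) = 3 x (2 + 1) = 9
D(5) = 4 x (D(4) + D(3)) = 4 x (9 + 2)

Final answer: D(5) = 44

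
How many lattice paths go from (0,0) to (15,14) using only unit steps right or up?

Each path has 15 right steps and 14 up steps in some order (29 steps total).
Choose which 14 of the 29 steps are up: C(29,14).

Final answer: C(29,14) = 77558760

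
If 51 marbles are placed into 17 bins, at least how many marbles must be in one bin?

By the pigeonhole principle: ceiling(51/17).

Final answer: 3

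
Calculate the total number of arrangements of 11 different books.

The number of ways to arrange 11 distinct objects is 11!.

Final answer: 11! = 39916800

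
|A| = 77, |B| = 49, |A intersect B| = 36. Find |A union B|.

|A union B| = |A| + |B| - |A intersect B| = 77 + 49 - 36.

Final answer: 90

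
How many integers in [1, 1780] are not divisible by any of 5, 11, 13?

|div by 5|=356, |div by 11|=161, |div by 13|=136.
|div by 5&11|=32, |div by 5&13|=27, |div by 11&13|=12, |div by all|=2.
By inclusion-exclusion, divisible by at least one: 356+161+136-32-27-12+2 = 584.
Not divisible by any: 1780 - 584.

Final answer: 1196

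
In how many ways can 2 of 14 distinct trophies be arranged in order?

P(14,2) = 14!/(14-2)! = 14!/12!.

Final answer: P(14,2) = 182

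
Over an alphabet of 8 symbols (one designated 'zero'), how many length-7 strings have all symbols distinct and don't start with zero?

First digit: 7 (nonzero). Second: 7 (not first). Third: 6, etc.
Total: 7 x 7 x 6 x 5 x 4 x 3 x 2.

Final answer: 35280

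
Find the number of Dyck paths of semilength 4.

Total monotonic paths to (4,4): C(8,4) = 70.
By the reflection principle, paths that go above the diagonal number C(8,5) = 56.
Valid Dyck paths: 70 - 56.
(Equivalently, C_{4} = C(8,4)/5 = 70/5.)

Final answer: C_{4} = 14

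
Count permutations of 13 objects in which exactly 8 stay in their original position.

Choose which 8 elements are fixed: C(13,8) = 1287.
Derange the remaining 5 using D(j) = (j-1)(D(j-1) + D(j-2)), D(0)=1, D(1)=0: D(2)=1, D(3)=2, D(4)=9, D(5)=44.
Total: 1287 x 44.

Final answer: C(13,8) D(5) = 56628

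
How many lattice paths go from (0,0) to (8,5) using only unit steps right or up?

Each path has 8 right steps and 5 up steps in some order (13 steps total).
Choose which 5 of the 13 steps are up: C(13,5).

Final answer: C(13,5) = 1287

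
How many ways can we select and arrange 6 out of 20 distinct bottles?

P(20,6) = 20!/(20-6)! = 20!/14!.

Final answer: P(20,6) = 27907200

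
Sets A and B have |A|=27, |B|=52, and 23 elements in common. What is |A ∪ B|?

|A union B| = |A| + |B| - |A intersect B| = 27 + 52 - 23.

Final answer: 56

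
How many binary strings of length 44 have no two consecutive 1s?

A valid string ends in 0 (append to any length-(n-1) valid string) or in 01 (append to any length-(n-2) valid string), so a(n) = a(n-1) + a(n-2) with a(1)=2, a(2)=3.
Computing successive values: a(1)=2, a(2)=3, a(3)=5, a(4)=8, a(5)=13, a(6)=21, a(7)=34, a(8)=55, a(9)=89, a(10)=144, a(11)=233, a(12)=377, a(13)=610, a(14)=987, a(15)=1597, a(16)=2584, a(17)=4181, a(18)=6765, a(19)=10946, a(20)=17711, a(21)=28657, a(22)=46368, a(23)=75025, a(24)=121393, a(25)=196418, a(26)=317811, a(27)=514229, a(28)=832040, a(29)=1346269, a(30)=2178309, a(31)=3524578, a(32)=5702887, a(33)=9227465, a(34)=14930352, a(35)=24157817, a(36)=39088169, a(37)=63245986, a(38)=102334155, a(39)=165580141, a(40)=267914296, a(41)=433494437, a(42)=701408733, a(43)=1134903170, a(44)=1836311903.

Final answer: 1836311903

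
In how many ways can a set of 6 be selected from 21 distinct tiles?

C(21,6) = 21!/(6! x 15!).

Final answer: \binom{21}{6} = 54264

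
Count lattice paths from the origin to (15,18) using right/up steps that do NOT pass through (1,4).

Total paths to (15,18): C(33,18) = 1037158320.
Paths through (1,4): C(5,4) x C(28,14) = 200583000.
Avoiding (1,4): 1037158320 - 200583000.

Final answer: 836575320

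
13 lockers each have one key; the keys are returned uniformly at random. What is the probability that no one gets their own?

D(n) = (n-1)(D(n-1) + D(n-2)), D(0)=1, D(1)=0.
Building up: D(2)=1, D(3)=2, D(4)=9, D(5)=44, D(6)=265, D(7)=1854, D(8)=14833, D(9)=133496, D(10)=1334961, D(11)=14684570, D(12)=176214841, D(13)=2290792932.
Total arrangements: 13! = 6227020800.
Probability = D(13)/13! = 63633137/172972800.

Final answer: D(13)/13! = 2290792932/6227020800 = 0.367879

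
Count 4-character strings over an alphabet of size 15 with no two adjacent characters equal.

First character: 15 choices. Each subsequent: 14 choices (must differ from the previous one).
Total: 15 x 14^3.

Final answer: 15 x 14^{3} = 41160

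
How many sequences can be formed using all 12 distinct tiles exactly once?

The number of ways to arrange 12 distinct objects is 12!.

Final answer: 12! = 479001600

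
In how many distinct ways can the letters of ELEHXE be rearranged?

Letters (E:3, H:1, L:1, X:1). Total letters: 6.
Permutations = 6!/(3!).

Final answer: 120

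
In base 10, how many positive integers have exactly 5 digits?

These are the integers in [10^4, 10^5), so the count is 10^5 - 10^4 = 9 x 10^4.

Final answer: 90000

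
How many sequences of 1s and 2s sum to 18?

Let f(n) be the number of climbs. Removing the last move (1 or 2 steps) gives f(n) = f(n-1) + f(n-2); base cases f(1)=1, f(2)=2.
Iterating the recurrence: f(1)=1, f(2)=2, f(3)=3, f(4)=5, f(5)=8, f(6)=13, f(7)=21, f(8)=34, f(9)=55, f(10)=89, f(11)=144, f(12)=233, f(13)=377, f(14)=610, f(15)=987, f(16)=1597, f(17)=2584, f(18)=4181.

Final answer: 4181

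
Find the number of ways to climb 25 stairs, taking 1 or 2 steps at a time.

Let f(n) count the ways. The last step is size 1 or 2, so f(n) = f(n-1) + f(n-2) with f(1)=1, f(2)=2.
Building up term by term: f(1)=1, f(2)=2, f(3)=3, f(4)=5, f(5)=8, f(6)=13, f(7)=21, f(8)=34, f(9)=55, f(10)=89, f(11)=144, f(12)=233, f(13)=377, f(14)=610, f(15)=987, f(16)=1597, f(17)=2584, f(18)=4181, f(19)=6765, f(20)=10946, f(21)=17711, f(22)=28657, f(23)=46368, f(24)=75025, f(25)=121393.

Final answer: 121393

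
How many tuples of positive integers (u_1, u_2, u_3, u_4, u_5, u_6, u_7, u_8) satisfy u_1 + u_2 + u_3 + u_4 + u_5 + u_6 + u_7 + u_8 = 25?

Substitute u'_i = u_i - 1 (so u'_i >= 0). Then sum u'_i = 25 - 8 = 17.
Stars and bars: C(17+8-1, 8-1) = C(24,7).

Final answer: C(24,7) = 346104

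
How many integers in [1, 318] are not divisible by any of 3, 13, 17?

|div by 3|=106, |div by 13|=24, |div by 17|=18.
|div by 3&13|=8, |div by 3&17|=6, |div by 13&17|=1, |div by all|=0.
By inclusion-exclusion, divisible by at least one: 106+24+18-8-6-1+0 = 133.
Not divisible by any: 318 - 133.

Final answer: 185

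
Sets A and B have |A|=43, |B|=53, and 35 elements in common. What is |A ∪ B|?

|A union B| = |A| + |B| - |A intersect B| = 43 + 53 - 35.

Final answer: 61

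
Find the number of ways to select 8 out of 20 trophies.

C(20,8) = 20!/(8! x 12!).

Final answer: \binom{20}{8} = 125970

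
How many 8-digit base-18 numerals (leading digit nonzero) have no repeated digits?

The leading digit has 17 choices (anything but zero); the next has 17 (anything but the first), then 16, and so on, one fewer each time.
Total: 17 x 17 x 16 x 15 x 14 x 13 x 12 x 11.

Final answer: 1666304640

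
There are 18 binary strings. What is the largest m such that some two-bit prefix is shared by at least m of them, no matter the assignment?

There are 4 possible values for two-bit prefix. With 18 binary strings and 4 categories, by pigeonhole: ceiling(18/4).

Final answer: 5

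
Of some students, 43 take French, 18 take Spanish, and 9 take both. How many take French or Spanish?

|A union B| = |A| + |B| - |A intersect B| = 43 + 18 - 9.

Final answer: 52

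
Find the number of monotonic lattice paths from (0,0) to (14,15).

Each path has 14 right steps and 15 up steps in some order (29 steps total).
Choose which 15 of the 29 steps are up: C(29,15).

Final answer: C(29,15) = 77558760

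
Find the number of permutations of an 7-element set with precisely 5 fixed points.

Choose which 5 elements are fixed: C(7,5) = 21.
Derange the remaining 2 using D(j) = (j-1)(D(j-1) + D(j-2)), D(0)=1, D(1)=0: D(2)=1.
Total: 21 x 1.

Final answer: C(7,5) D(2) = 21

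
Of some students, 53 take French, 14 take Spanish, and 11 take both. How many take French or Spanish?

|A union B| = |A| + |B| - |A intersect B| = 53 + 14 - 11.

Final answer: 56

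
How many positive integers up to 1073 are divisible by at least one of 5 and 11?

Multiples of 5: 214. Multiples of 11: 97. Of both (lcm=55): 19.
By inclusion-exclusion: 214 + 97 - 19.

Final answer: 292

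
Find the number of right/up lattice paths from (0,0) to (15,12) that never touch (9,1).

Total paths to (15,12): C(27,12) = 17383860.
Paths through (9,1): C(10,1) x C(17,11) = 123760.
Avoiding (9,1): 17383860 - 123760.

Final answer: 17260100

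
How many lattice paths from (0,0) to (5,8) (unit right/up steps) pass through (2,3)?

Paths (0,0)->(2,3): C(5,3) = 10.
Paths (2,3)->(5,8): C(8,5) = 56.
By multiplication principle: 10 x 56.

Final answer: 560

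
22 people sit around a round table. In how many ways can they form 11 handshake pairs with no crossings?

This is counted by the nth Catalan number C_n. Here n = 22/2 = 11.
C_n = C(2n,n) - C(2n,n+1), so C_{11} = C(22,11) - C(22,12) = 705432 - 646646.

Final answer: C_{11} = 58786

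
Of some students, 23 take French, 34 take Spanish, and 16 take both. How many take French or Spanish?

|A union B| = |A| + |B| - |A intersect B| = 23 + 34 - 16.

Final answer: 41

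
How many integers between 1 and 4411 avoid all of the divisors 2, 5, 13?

|div by 2|=2205, |div by 5|=882, |div by 13|=339.
|div by 2&5|=441, |div by 2&13|=169, |div by 5&13|=67, |div by all|=33.
By inclusion-exclusion, divisible by at least one: 2205+882+339-441-169-67+33 = 2782.
Not divisible by any: 4411 - 2782.

Final answer: 1629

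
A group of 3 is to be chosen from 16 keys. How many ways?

C(16,3) = 16!/(3! x (16-3)!).

Final answer: C(16,3) = 560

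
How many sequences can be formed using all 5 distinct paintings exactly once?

The number of ways to arrange 5 distinct objects is 5!.

Final answer: 5! = 120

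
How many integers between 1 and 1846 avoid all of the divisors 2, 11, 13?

|div by 2|=923, |div by 11|=167, |div by 13|=142.
|div by 2&11|=83, |div by 2&13|=71, |div by 11&13|=12, |div by all|=6.
By inclusion-exclusion, divisible by at least one: 923+167+142-83-71-12+6 = 1072.
Not divisible by any: 1846 - 1072.

Final answer: 774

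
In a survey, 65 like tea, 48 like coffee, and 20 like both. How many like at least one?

|A union B| = |A| + |B| - |A intersect B| = 65 + 48 - 20.

Final answer: 93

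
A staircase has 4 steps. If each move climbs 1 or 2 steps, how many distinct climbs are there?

Let f(n) count the ways. The last step is size 1 or 2, so f(n) = f(n-1) + f(n-2) with f(1)=1, f(2)=2.
Iterating the recurrence: f(1)=1, f(2)=2, f(3)=3, f(4)=5.

Final answer: 5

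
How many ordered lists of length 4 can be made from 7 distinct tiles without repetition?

P(7,4) = 7!/(7-4)! = 7!/3!.

Final answer: P(7,4) = 840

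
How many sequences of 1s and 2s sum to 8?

Condition on the final move: it is a 1-step (f(n-1) ways to get there) or a 2-step (f(n-2) ways), so f(n) = f(n-1) + f(n-2), with f(1)=1, f(2)=2.
Computing successive values: f(1)=1, f(2)=2, f(3)=3, f(4)=5, f(5)=8, f(6)=13, f(7)=21, f(8)=34.

Final answer: 34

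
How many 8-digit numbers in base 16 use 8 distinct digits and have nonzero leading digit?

The leading digit has 15 choices (anything but zero); the next has 15 (anything but the first), then 14, and so on, one fewer each time.
Total: 15 x 15 x 14 x 13 x 12 x 11 x 10 x 9.

Final answer: 486486000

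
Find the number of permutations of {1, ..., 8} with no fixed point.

Derangements satisfy D(n) = (n-1)(D(n-1) + D(n-2)), starting from D(0)=1, D(1)=0.
Building up: D(2)=1, D(3)=2, D(4)=9, D(5)=44, D(6)=265, D(7)=1854.
D(8) = 7 x (D(7) + D(6)) = 7 x (1854 + 265).

Final answer: D(8) = 14833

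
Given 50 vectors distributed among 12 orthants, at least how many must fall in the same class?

By pigeonhole with 50 objects and 12 categories: ceiling(50/12).

Final answer: 5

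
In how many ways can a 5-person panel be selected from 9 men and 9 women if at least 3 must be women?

Sum over valid woman counts:
C(9,3)C(9,2) = 3024
C(9,4)C(9,1) = 1134
C(9,5)C(9,0) = 126
Total: 3024 + 1134 + 126.

Final answer: 4284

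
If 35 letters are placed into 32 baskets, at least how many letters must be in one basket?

By the pigeonhole principle: ceiling(35/32).

Final answer: 2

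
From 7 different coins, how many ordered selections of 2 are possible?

P(7,2) = 7!/(7-2)! = 7!/5!.

Final answer: P(7,2) = 42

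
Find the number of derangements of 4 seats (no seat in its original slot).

Use the recurrence D(n) = (n-1)(D(n-1) + D(n-2)) with D(0)=1, D(1)=0.
D(2) = 1 x (0 + 1) = 1
D(3) = 2 x (1 + 0) = 2
D(4) = 3 x (D(3) + D(2)) = 3 x (2 + 1)

Final answer: D(4) = 9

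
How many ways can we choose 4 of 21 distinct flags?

C(21,4) = 21!/(4! x 17!).

Final answer: \binom{21}{4} = 5985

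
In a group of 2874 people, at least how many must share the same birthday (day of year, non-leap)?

There are 365 possible values for birthday (day of year, non-leap). With 2874 people and 365 categories, by pigeonhole: ceiling(2874/365).

Final answer: 8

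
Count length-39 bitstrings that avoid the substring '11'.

A valid string ends in 0 (append to any length-(n-1) valid string) or in 01 (append to any length-(n-2) valid string), so a(n) = a(n-1) + a(n-2) with a(1)=2, a(2)=3.
Computing successive values: a(1)=2, a(2)=3, a(3)=5, a(4)=8, a(5)=13, a(6)=21, a(7)=34, a(8)=55, a(9)=89, a(10)=144, a(11)=233, a(12)=377, a(13)=610, a(14)=987, a(15)=1597, a(16)=2584, a(17)=4181, a(18)=6765, a(19)=10946, a(20)=17711, a(21)=28657, a(22)=46368, a(23)=75025, a(24)=121393, a(25)=196418, a(26)=317811, a(27)=514229, a(28)=832040, a(29)=1346269, a(30)=2178309, a(31)=3524578, a(32)=5702887, a(33)=9227465, a(34)=14930352, a(35)=24157817, a(36)=39088169, a(37)=63245986, a(38)=102334155, a(39)=165580141.

Final answer: 165580141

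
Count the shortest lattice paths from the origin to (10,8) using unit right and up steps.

Each path has 10 right steps and 8 up steps in some order (18 steps total).
Choose which 8 of the 18 steps are up: C(18,8).

Final answer: C(18,8) = 43758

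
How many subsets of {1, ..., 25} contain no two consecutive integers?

Let a(n) count such subsets of {1, ..., n}. Either n is excluded (a(n-1) ways) or n is included, forcing n-1 out (a(n-2) ways), so a(n) = a(n-1) + a(n-2) with a(1)=2, a(2)=3.
Computing successive values: a(1)=2, a(2)=3, a(3)=5, a(4)=8, a(5)=13, a(6)=21, a(7)=34, a(8)=55, a(9)=89, a(10)=144, a(11)=233, a(12)=377, a(13)=610, a(14)=987, a(15)=1597, a(16)=2584, a(17)=4181, a(18)=6765, a(19)=10946, a(20)=17711, a(21)=28657, a(22)=46368, a(23)=75025, a(24)=121393, a(25)=196418.

Final answer: 196418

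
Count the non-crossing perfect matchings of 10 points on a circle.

This is a standard Catalan-number count: the answer is C_n. Here n = 10/2 = 5.
Using C_0 = 1 and C_(k+1) = C_k x 2(2k+1)/(k+2), build up term by term: C_1=1, C_2=2, C_3=5, C_4=14, C_5=42.

Final answer: C_{5} = 42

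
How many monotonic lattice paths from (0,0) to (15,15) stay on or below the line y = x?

Total monotonic paths to (15,15): C(30,15) = 155117520.
By the reflection principle, paths that go above the diagonal number C(30,16) = 145422675.
Valid Dyck paths: 155117520 - 145422675.
(These counts are the Catalan numbers.)

Final answer: C_{15} = 9694845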